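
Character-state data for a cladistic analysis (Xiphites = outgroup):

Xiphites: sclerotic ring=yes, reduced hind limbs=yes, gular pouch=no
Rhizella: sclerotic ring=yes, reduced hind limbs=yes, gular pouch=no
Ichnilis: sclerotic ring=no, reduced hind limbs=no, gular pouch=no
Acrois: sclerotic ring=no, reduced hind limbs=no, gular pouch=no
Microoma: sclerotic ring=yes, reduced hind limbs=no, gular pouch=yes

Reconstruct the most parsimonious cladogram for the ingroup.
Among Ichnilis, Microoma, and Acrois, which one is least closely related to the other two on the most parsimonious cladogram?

Microoma

Character polarity is set by the outgroup: the derived state is whichever differs from the outgroup's state, so for sclerotic ring, reduced hind limbs the derived state is 'no', and for the remaining characters it is 'yes'.
sclerotic ring (derived state 'no') is shared by Acrois and Ichnilis — a synapomorphy uniting that clade.
reduced hind limbs: derived state 'no' in Acrois, Ichnilis, and Microoma only — synapomorphy for {Acrois, Ichnilis, Microoma}.
gular pouch: derived state 'yes' in Microoma only — an autapomorphy, so it tells us nothing about relationships among taxa.
Most parsimonious ingroup topology: (Rhizella,((Ichnilis,Acrois),Microoma)).
Acrois and Ichnilis share a more recent common ancestor with each other than either does with Microoma, so Microoma is the least closely related of the three.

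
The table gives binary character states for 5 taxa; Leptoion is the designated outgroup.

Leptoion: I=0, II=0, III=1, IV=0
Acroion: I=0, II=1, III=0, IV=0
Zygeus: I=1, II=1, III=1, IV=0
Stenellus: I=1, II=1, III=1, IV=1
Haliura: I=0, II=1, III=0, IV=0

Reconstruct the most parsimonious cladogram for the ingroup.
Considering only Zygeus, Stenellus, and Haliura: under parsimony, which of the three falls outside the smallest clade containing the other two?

Haliura

Character polarity is set by the outgroup: the derived state is whichever differs from the outgroup's state, so for III the derived state is '0', and for the remaining characters it is '1'.
I (derived state '1') is shared by Stenellus and Zygeus — a synapomorphy uniting that clade.
All ingroup taxa share the derived state '1' for II; it defines the ingroup but does not resolve relationships within it.
Only Acroion and Haliura show the derived state '0' for III, supporting them as a clade.
IV: derived state '1' in Stenellus only — an autapomorphy, so it tells us nothing about relationships among taxa.
Most parsimonious ingroup topology: ((Acroion,Haliura),(Zygeus,Stenellus)).
Zygeus and Stenellus share a more recent common ancestor with each other than either does with Haliura, so Haliura is the least closely related of the three.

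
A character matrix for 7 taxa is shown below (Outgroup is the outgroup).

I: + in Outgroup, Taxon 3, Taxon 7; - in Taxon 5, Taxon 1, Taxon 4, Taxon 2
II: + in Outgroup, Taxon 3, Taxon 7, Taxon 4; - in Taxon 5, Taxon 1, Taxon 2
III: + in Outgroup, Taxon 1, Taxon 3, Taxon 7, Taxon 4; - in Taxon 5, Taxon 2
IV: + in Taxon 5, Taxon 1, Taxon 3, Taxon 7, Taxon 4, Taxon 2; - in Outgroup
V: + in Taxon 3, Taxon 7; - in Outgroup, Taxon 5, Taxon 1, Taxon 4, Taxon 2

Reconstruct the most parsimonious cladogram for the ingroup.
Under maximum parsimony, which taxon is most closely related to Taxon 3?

Taxon 7

Character polarity is set by the outgroup: the derived state is whichever differs from the outgroup's state, so for I, II, III the derived state is '-', and for the remaining characters it is '+'.
Only Taxon 1, Taxon 2, Taxon 4, and Taxon 5 show the derived state '-' for I, supporting them as a clade.
II (derived state '-') is shared by Taxon 1, Taxon 2, and Taxon 5 — a synapomorphy uniting that clade.
Only Taxon 2 and Taxon 5 show the derived state '-' for III, supporting them as a clade.
IV (derived state '+') is shared by all ingroup taxa — unites the whole ingroup.
V: derived state '+' in Taxon 3 and Taxon 7 only — synapomorphy for {Taxon 3, Taxon 7}.
Most parsimonious ingroup topology: ((((Taxon 5,Taxon 2),Taxon 1),Taxon 4),(Taxon 3,Taxon 7)).
Taxon 3 and Taxon 7 form a cherry on this tree, so they are sister taxa.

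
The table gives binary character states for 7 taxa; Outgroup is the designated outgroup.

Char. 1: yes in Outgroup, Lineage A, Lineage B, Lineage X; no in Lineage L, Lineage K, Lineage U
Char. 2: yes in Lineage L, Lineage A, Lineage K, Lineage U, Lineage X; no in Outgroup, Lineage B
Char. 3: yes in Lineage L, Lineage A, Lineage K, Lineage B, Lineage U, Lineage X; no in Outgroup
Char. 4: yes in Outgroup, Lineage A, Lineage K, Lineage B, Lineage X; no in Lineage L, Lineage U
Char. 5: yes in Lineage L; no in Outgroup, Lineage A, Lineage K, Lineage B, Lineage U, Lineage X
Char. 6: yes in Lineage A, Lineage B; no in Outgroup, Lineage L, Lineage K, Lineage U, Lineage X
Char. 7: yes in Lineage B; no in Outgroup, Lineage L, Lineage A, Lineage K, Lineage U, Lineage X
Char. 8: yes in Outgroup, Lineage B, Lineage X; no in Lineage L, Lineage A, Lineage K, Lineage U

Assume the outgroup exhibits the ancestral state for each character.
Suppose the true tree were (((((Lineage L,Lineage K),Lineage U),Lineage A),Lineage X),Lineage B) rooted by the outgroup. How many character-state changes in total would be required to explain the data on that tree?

10

Map each character onto (((((Lineage L,Lineage K),Lineage U),Lineage A),Lineage X),Lineage B) (rooted by Outgroup) and count the minimum state changes it requires (Fitch parsimony):
Char. 1: 1; Char. 2: 1; Char. 3: 1; Char. 4: 2; Char. 5: 1; Char. 6: 2; Char. 7: 1; Char. 8: 1.
Total tree length = 10.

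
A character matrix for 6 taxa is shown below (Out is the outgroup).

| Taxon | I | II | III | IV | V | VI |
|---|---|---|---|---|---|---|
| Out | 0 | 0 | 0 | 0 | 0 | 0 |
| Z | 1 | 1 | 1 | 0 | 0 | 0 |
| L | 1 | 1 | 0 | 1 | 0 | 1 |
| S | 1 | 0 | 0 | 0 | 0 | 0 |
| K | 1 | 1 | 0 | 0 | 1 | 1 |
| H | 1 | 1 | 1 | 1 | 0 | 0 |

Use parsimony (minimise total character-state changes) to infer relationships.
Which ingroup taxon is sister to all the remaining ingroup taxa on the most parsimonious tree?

The outgroup has state '0' for every character, so '1' is the derived state throughout.
I (derived state '1') is shared by all ingroup taxa — unites the whole ingroup.
II: derived state '1' in H, K, L, and Z only — synapomorphy for {H, K, L, Z}.
III: derived state '1' in H and Z only — synapomorphy for {H, Z}.
IV groups H and L, which is incompatible with the clades supported by the remaining characters; treating it as convergent (homoplasy) costs fewer steps than any alternative tree.
V: derived state '1' in K only — an autapomorphy, so it tells us nothing about relationships among taxa.
Only K and L show the derived state '1' for VI, supporting them as a clade.
Most parsimonious ingroup topology: (((Z,H),(L,K)),S).
S is sister to the clade containing all other ingroup taxa, so it is the earliest-diverging (most basal) ingroup lineage.

S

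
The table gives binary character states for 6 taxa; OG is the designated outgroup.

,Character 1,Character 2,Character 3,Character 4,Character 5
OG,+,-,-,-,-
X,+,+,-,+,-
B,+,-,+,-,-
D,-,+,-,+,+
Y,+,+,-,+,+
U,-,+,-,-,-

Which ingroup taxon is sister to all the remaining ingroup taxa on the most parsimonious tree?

Character polarity is set by the outgroup: the derived state is whichever differs from the outgroup's state, so for Character 1 the derived state is '-', and for the remaining characters it is '+'.
Character 1 (state '-') occurs in D and U but conflicts with the nesting implied by the other characters — most parsimoniously interpreted as homoplasy.
Character 2 (derived state '+') is shared by D, U, X, and Y — a synapomorphy uniting that clade.
Character 3: derived state '+' in B only — an autapomorphy, so it tells us nothing about relationships among taxa.
Character 4 (derived state '+') is shared by D, X, and Y — a synapomorphy uniting that clade.
Character 5: derived state '+' in D and Y only — synapomorphy for {D, Y}.
Most parsimonious ingroup topology: (((X,(D,Y)),U),B).
B is sister to the clade containing all other ingroup taxa, so it is the earliest-diverging (most basal) ingroup lineage.

B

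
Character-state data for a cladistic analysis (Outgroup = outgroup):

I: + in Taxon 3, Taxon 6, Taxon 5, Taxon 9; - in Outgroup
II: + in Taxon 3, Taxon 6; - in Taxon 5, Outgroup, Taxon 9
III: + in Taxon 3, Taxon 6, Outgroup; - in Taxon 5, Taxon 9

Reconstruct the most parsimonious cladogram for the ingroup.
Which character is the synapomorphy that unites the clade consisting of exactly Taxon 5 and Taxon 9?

Character polarity is set by the outgroup: the derived state is whichever differs from the outgroup's state, so for III the derived state is '-', and for the remaining characters it is '+'.
I (derived state '+') is shared by all ingroup taxa — unites the whole ingroup.
II (derived state '+') is shared by Taxon 3 and Taxon 6 — a synapomorphy uniting that clade.
III: derived state '-' in Taxon 5 and Taxon 9 only — synapomorphy for {Taxon 5, Taxon 9}.
Most parsimonious ingroup topology: ((Taxon 5,Taxon 9),(Taxon 6,Taxon 3)).
The clade {Taxon 5, Taxon 9} is supported by III: its derived state '-' occurs in exactly those taxa and in no other taxon (including the outgroup).

III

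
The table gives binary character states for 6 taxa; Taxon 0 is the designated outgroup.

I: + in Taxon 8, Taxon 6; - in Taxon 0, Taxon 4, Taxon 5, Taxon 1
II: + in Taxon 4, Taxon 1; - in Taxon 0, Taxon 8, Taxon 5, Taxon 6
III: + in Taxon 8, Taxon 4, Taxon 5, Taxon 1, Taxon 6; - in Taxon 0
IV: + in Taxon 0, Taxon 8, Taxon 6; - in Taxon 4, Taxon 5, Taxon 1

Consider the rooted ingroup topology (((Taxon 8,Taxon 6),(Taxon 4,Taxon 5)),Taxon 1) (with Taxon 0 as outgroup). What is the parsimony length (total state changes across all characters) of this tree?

6

Map each character onto (((Taxon 8,Taxon 6),(Taxon 4,Taxon 5)),Taxon 1) (rooted by Taxon 0) and count the minimum state changes it requires (Fitch parsimony):
I: 1; II: 2; III: 1; IV: 2.
Total tree length = 6.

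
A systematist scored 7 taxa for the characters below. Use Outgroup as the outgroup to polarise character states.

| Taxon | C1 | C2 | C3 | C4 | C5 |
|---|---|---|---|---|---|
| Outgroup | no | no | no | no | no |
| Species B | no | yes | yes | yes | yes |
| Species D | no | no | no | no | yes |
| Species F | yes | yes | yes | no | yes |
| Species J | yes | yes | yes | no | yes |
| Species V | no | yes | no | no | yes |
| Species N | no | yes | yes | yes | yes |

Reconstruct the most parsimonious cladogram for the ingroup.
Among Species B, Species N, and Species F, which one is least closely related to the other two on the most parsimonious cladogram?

Species F

The outgroup has state 'no' for every character, so 'yes' is the derived state throughout.
C1: derived state 'yes' in Species F and Species J only — synapomorphy for {Species F, Species J}.
C2: derived state 'yes' in Species B, Species F, Species J, Species N, and Species V only — synapomorphy for {Species B, Species F, Species J, Species N, Species V}.
C3: derived state 'yes' in Species B, Species F, Species J, and Species N only — synapomorphy for {Species B, Species F, Species J, Species N}.
Only Species B and Species N show the derived state 'yes' for C4, supporting them as a clade.
All ingroup taxa share the derived state 'yes' for C5; it defines the ingroup but does not resolve relationships within it.
Most parsimonious ingroup topology: ((((Species B,Species N),(Species F,Species J)),Species V),Species D).
Species N and Species B share a more recent common ancestor with each other than either does with Species F, so Species F is the least closely related of the three.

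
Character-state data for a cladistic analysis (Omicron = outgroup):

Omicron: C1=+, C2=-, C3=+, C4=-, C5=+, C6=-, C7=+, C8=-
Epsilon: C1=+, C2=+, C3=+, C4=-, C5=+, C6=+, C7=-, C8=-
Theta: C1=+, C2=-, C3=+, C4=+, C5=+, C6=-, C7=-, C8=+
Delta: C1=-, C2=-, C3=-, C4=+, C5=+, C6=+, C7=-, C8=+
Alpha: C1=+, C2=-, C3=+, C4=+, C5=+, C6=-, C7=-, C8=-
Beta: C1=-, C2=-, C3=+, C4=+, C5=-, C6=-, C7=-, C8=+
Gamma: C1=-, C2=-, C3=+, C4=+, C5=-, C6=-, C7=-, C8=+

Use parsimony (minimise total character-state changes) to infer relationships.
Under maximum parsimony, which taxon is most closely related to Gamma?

Beta

Character polarity is set by the outgroup: the derived state is whichever differs from the outgroup's state, so for C1, C3, C5, C7 the derived state is '-', and for the remaining characters it is '+'.
C1 (derived state '-') is shared by Beta, Delta, and Gamma — a synapomorphy uniting that clade.
C2: derived state '+' in Epsilon only — an autapomorphy, so it tells us nothing about relationships among taxa.
C3: derived state '-' in Delta only — an autapomorphy, so it tells us nothing about relationships among taxa.
C4 (derived state '+') is shared by Alpha, Beta, Delta, Gamma, and Theta — a synapomorphy uniting that clade.
C5: derived state '-' in Beta and Gamma only — synapomorphy for {Beta, Gamma}.
C6 groups Delta and Epsilon, which is incompatible with the clades supported by the remaining characters; treating it as convergent (homoplasy) costs fewer steps than any alternative tree.
All ingroup taxa share the derived state '-' for C7; it defines the ingroup but does not resolve relationships within it.
Only Beta, Delta, Gamma, and Theta show the derived state '+' for C8, supporting them as a clade.
Most parsimonious ingroup topology: (Epsilon,((Theta,(Delta,(Beta,Gamma))),Alpha)).
Gamma and Beta form a cherry on this tree, so they are sister taxa.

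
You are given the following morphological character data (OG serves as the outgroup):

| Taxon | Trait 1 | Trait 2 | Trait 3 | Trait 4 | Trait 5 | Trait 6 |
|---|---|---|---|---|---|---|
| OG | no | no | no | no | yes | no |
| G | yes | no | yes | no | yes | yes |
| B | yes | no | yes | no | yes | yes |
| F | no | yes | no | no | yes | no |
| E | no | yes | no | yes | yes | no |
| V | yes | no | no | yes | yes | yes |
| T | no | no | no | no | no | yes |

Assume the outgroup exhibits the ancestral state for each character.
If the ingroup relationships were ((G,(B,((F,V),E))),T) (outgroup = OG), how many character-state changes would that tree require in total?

13

Map each character onto ((G,(B,((F,V),E))),T) (rooted by OG) and count the minimum state changes it requires (Fitch parsimony):
Trait 1: 3; Trait 2: 2; Trait 3: 2; Trait 4: 2; Trait 5: 1; Trait 6: 3.
Total tree length = 13.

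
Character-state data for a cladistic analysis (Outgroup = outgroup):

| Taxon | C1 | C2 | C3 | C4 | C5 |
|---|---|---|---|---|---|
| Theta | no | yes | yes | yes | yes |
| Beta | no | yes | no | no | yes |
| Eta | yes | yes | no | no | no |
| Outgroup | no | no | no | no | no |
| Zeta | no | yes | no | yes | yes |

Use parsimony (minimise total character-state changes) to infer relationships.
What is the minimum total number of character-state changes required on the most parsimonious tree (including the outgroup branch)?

5

The outgroup has state 'no' for every character, so 'yes' is the derived state throughout.
C1: derived state 'yes' in Eta only — an autapomorphy, so it tells us nothing about relationships among taxa.
All ingroup taxa share the derived state 'yes' for C2; it defines the ingroup but does not resolve relationships within it.
C3 (derived state 'yes') is unique to Theta (autapomorphy; uninformative for grouping).
C4: derived state 'yes' in Theta and Zeta only — synapomorphy for {Theta, Zeta}.
Only Beta, Theta, and Zeta show the derived state 'yes' for C5, supporting them as a clade.
Most parsimonious ingroup topology: (Eta,((Theta,Zeta),Beta)).
Changes per character on this tree: C1: 1; C2: 1; C3: 1; C4: 1; C5: 1.
Total = 5.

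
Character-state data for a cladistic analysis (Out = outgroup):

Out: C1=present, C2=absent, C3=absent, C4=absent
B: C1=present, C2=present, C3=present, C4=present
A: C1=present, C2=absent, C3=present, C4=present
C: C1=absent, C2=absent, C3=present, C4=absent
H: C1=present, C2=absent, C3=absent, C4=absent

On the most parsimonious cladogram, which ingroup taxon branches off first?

Character polarity is set by the outgroup: the derived state is whichever differs from the outgroup's state, so for C1 the derived state is 'absent', and for the remaining characters it is 'present'.
C1 (derived state 'absent') is unique to C (autapomorphy; uninformative for grouping).
C2 (derived state 'present') is unique to B (autapomorphy; uninformative for grouping).
C3 (derived state 'present') is shared by A, B, and C — a synapomorphy uniting that clade.
C4 (derived state 'present') is shared by A and B — a synapomorphy uniting that clade.
Most parsimonious ingroup topology: (((B,A),C),H).
H is sister to the clade containing all other ingroup taxa, so it is the earliest-diverging (most basal) ingroup lineage.

H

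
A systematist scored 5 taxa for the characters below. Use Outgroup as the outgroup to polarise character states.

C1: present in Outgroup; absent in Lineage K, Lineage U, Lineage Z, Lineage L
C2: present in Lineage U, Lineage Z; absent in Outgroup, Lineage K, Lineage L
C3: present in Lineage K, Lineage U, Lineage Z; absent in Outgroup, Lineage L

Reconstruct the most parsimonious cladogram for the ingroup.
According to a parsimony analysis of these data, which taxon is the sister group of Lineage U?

Lineage Z

Character polarity is set by the outgroup: the derived state is whichever differs from the outgroup's state, so for C1 the derived state is 'absent', and for the remaining characters it is 'present'.
All ingroup taxa share the derived state 'absent' for C1; it defines the ingroup but does not resolve relationships within it.
C2: derived state 'present' in Lineage U and Lineage Z only — synapomorphy for {Lineage U, Lineage Z}.
C3: derived state 'present' in Lineage K, Lineage U, and Lineage Z only — synapomorphy for {Lineage K, Lineage U, Lineage Z}.
Most parsimonious ingroup topology: ((Lineage K,(Lineage U,Lineage Z)),Lineage L).
Lineage U and Lineage Z form a cherry on this tree, so they are sister taxa.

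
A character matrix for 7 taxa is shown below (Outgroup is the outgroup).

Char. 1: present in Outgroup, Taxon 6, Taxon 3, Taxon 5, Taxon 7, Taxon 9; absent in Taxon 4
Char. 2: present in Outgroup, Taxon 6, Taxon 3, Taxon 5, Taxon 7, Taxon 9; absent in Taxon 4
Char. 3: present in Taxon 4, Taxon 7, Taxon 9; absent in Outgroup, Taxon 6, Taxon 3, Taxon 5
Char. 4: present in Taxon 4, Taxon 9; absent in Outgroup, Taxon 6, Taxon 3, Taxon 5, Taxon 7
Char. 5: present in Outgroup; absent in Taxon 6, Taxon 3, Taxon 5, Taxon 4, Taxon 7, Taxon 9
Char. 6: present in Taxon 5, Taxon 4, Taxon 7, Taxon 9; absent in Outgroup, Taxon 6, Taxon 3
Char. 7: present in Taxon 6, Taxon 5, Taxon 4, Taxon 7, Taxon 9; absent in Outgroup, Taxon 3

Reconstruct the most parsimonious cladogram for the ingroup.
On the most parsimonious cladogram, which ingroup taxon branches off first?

Taxon 3

Character polarity is set by the outgroup: the derived state is whichever differs from the outgroup's state, so for Char. 1, Char. 2, Char. 5 the derived state is 'absent', and for the remaining characters it is 'present'.
Char. 1: derived state 'absent' in Taxon 4 only — an autapomorphy, so it tells us nothing about relationships among taxa.
Char. 2 (derived state 'absent') is unique to Taxon 4 (autapomorphy; uninformative for grouping).
Only Taxon 4, Taxon 7, and Taxon 9 show the derived state 'present' for Char. 3, supporting them as a clade.
Only Taxon 4 and Taxon 9 show the derived state 'present' for Char. 4, supporting them as a clade.
Char. 5 (derived state 'absent') is shared by all ingroup taxa — unites the whole ingroup.
Char. 6: derived state 'present' in Taxon 4, Taxon 5, Taxon 7, and Taxon 9 only — synapomorphy for {Taxon 4, Taxon 5, Taxon 7, Taxon 9}.
Char. 7 (derived state 'present') is shared by Taxon 4, Taxon 5, Taxon 6, Taxon 7, and Taxon 9 — a synapomorphy uniting that clade.
Most parsimonious ingroup topology: ((Taxon 6,(Taxon 5,((Taxon 4,Taxon 9),Taxon 7))),Taxon 3).
Taxon 3 is sister to the clade containing all other ingroup taxa, so it is the earliest-diverging (most basal) ingroup lineage.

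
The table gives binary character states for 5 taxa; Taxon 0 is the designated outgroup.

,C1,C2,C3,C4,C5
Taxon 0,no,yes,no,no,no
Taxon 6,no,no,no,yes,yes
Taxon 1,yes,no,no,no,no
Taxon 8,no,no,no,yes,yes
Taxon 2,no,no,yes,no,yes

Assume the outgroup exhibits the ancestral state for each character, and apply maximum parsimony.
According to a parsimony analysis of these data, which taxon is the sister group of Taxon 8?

Character polarity is set by the outgroup: the derived state is whichever differs from the outgroup's state, so for C2 the derived state is 'no', and for the remaining characters it is 'yes'.
C1 (derived state 'yes') is unique to Taxon 1 (autapomorphy; uninformative for grouping).
All ingroup taxa share the derived state 'no' for C2; it defines the ingroup but does not resolve relationships within it.
C3 (derived state 'yes') is unique to Taxon 2 (autapomorphy; uninformative for grouping).
C4 (derived state 'yes') is shared by Taxon 6 and Taxon 8 — a synapomorphy uniting that clade.
C5: derived state 'yes' in Taxon 2, Taxon 6, and Taxon 8 only — synapomorphy for {Taxon 2, Taxon 6, Taxon 8}.
Most parsimonious ingroup topology: (((Taxon 6,Taxon 8),Taxon 2),Taxon 1).
Taxon 8 and Taxon 6 form a cherry on this tree, so they are sister taxa.

Taxon 6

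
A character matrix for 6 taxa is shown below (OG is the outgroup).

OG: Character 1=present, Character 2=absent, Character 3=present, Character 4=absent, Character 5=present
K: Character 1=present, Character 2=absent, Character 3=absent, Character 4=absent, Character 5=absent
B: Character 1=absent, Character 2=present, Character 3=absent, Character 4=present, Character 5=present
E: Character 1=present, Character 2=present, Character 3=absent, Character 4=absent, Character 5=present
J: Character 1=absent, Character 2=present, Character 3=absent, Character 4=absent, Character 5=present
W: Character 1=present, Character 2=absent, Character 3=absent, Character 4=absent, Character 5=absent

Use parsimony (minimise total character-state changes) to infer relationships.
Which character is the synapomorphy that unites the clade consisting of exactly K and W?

Character polarity is set by the outgroup: the derived state is whichever differs from the outgroup's state, so for Character 1, Character 3, Character 5 the derived state is 'absent', and for the remaining characters it is 'present'.
Character 1 (derived state 'absent') is shared by B and J — a synapomorphy uniting that clade.
Character 2 (derived state 'present') is shared by B, E, and J — a synapomorphy uniting that clade.
Character 3 (derived state 'absent') is shared by all ingroup taxa — unites the whole ingroup.
Character 4 (derived state 'present') is unique to B (autapomorphy; uninformative for grouping).
Character 5 (derived state 'absent') is shared by K and W — a synapomorphy uniting that clade.
Most parsimonious ingroup topology: ((K,W),((B,J),E)).
The clade {K, W} is supported by Character 5: its derived state 'absent' occurs in exactly those taxa and in no other taxon (including the outgroup).

Character 5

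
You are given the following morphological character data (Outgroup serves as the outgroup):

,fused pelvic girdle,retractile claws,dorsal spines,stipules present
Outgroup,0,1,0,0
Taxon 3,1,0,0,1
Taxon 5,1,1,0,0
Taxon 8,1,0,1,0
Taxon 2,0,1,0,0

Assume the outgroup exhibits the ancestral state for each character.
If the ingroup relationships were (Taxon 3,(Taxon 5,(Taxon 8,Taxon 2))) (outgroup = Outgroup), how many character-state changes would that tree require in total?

6

Map each character onto (Taxon 3,(Taxon 5,(Taxon 8,Taxon 2))) (rooted by Outgroup) and count the minimum state changes it requires (Fitch parsimony):
fused pelvic girdle: 2; retractile claws: 2; dorsal spines: 1; stipules present: 1.
Total tree length = 6.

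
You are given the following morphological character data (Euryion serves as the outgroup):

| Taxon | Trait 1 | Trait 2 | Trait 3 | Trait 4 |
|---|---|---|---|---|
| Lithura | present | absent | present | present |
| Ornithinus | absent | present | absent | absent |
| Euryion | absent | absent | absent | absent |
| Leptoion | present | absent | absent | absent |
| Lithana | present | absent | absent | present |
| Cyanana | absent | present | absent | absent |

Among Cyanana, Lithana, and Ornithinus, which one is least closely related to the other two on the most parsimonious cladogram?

Lithana

The outgroup has state 'absent' for every character, so 'present' is the derived state throughout.
Only Leptoion, Lithana, and Lithura show the derived state 'present' for Trait 1, supporting them as a clade.
Only Cyanana and Ornithinus show the derived state 'present' for Trait 2, supporting them as a clade.
Trait 3 (derived state 'present') is unique to Lithura (autapomorphy; uninformative for grouping).
Only Lithana and Lithura show the derived state 'present' for Trait 4, supporting them as a clade.
Most parsimonious ingroup topology: (((Lithura,Lithana),Leptoion),(Ornithinus,Cyanana)).
Cyanana and Ornithinus share a more recent common ancestor with each other than either does with Lithana, so Lithana is the least closely related of the three.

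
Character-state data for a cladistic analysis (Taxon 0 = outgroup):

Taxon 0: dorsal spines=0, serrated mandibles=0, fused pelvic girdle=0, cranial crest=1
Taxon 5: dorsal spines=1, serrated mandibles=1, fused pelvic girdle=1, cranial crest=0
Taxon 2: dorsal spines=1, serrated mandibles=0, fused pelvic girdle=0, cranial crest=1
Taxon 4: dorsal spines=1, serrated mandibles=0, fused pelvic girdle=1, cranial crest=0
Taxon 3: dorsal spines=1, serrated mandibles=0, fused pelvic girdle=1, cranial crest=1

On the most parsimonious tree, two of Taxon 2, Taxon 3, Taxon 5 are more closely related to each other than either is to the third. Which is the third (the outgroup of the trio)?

Taxon 2

Character polarity is set by the outgroup: the derived state is whichever differs from the outgroup's state, so for cranial crest the derived state is '0', and for the remaining characters it is '1'.
dorsal spines (derived state '1') is shared by all ingroup taxa — unites the whole ingroup.
serrated mandibles (derived state '1') is unique to Taxon 5 (autapomorphy; uninformative for grouping).
fused pelvic girdle (derived state '1') is shared by Taxon 3, Taxon 4, and Taxon 5 — a synapomorphy uniting that clade.
Only Taxon 4 and Taxon 5 show the derived state '0' for cranial crest, supporting them as a clade.
Most parsimonious ingroup topology: (((Taxon 5,Taxon 4),Taxon 3),Taxon 2).
Taxon 3 and Taxon 5 share a more recent common ancestor with each other than either does with Taxon 2, so Taxon 2 is the least closely related of the three.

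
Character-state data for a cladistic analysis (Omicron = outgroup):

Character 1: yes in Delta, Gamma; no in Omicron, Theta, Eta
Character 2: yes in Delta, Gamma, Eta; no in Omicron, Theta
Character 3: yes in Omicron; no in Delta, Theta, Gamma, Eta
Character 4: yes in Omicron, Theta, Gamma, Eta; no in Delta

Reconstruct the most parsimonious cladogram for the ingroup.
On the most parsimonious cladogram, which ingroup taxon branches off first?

Theta

Character polarity is set by the outgroup: the derived state is whichever differs from the outgroup's state, so for Character 3, Character 4 the derived state is 'no', and for the remaining characters it is 'yes'.
Only Delta and Gamma show the derived state 'yes' for Character 1, supporting them as a clade.
Character 2 (derived state 'yes') is shared by Delta, Eta, and Gamma — a synapomorphy uniting that clade.
Character 3 (derived state 'no') is shared by all ingroup taxa — unites the whole ingroup.
Character 4: derived state 'no' in Delta only — an autapomorphy, so it tells us nothing about relationships among taxa.
Most parsimonious ingroup topology: (((Delta,Gamma),Eta),Theta).
Theta is sister to the clade containing all other ingroup taxa, so it is the earliest-diverging (most basal) ingroup lineage.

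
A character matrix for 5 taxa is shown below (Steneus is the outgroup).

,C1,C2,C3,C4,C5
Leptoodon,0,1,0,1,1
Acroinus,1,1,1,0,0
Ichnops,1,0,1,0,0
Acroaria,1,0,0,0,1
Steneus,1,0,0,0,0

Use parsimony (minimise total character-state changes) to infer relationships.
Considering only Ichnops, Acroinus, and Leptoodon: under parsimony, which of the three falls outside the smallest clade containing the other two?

Leptoodon

Character polarity is set by the outgroup: the derived state is whichever differs from the outgroup's state, so for C1 the derived state is '0', and for the remaining characters it is '1'.
C1 (derived state '0') is unique to Leptoodon (autapomorphy; uninformative for grouping).
C2 groups Acroinus and Leptoodon, which is incompatible with the clades supported by the remaining characters; treating it as convergent (homoplasy) costs fewer steps than any alternative tree.
C3: derived state '1' in Acroinus and Ichnops only — synapomorphy for {Acroinus, Ichnops}.
C4 (derived state '1') is unique to Leptoodon (autapomorphy; uninformative for grouping).
Only Acroaria and Leptoodon show the derived state '1' for C5, supporting them as a clade.
Most parsimonious ingroup topology: ((Leptoodon,Acroaria),(Ichnops,Acroinus)).
Ichnops and Acroinus share a more recent common ancestor with each other than either does with Leptoodon, so Leptoodon is the least closely related of the three.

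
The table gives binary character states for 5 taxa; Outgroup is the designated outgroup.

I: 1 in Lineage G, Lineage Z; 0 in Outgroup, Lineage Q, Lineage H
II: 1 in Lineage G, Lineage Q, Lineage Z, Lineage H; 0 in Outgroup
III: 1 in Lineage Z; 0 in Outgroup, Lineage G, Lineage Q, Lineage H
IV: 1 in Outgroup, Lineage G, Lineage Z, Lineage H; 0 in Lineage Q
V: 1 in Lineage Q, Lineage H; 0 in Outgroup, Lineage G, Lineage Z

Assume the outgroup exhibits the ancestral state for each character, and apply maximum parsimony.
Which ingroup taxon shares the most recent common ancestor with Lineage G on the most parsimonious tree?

Lineage Z

Character polarity is set by the outgroup: the derived state is whichever differs from the outgroup's state, so for IV the derived state is '0', and for the remaining characters it is '1'.
I (derived state '1') is shared by Lineage G and Lineage Z — a synapomorphy uniting that clade.
All ingroup taxa share the derived state '1' for II; it defines the ingroup but does not resolve relationships within it.
III: derived state '1' in Lineage Z only — an autapomorphy, so it tells us nothing about relationships among taxa.
IV (derived state '0') is unique to Lineage Q (autapomorphy; uninformative for grouping).
Only Lineage H and Lineage Q show the derived state '1' for V, supporting them as a clade.
Most parsimonious ingroup topology: ((Lineage G,Lineage Z),(Lineage Q,Lineage H)).
Lineage G and Lineage Z form a cherry on this tree, so they are sister taxa.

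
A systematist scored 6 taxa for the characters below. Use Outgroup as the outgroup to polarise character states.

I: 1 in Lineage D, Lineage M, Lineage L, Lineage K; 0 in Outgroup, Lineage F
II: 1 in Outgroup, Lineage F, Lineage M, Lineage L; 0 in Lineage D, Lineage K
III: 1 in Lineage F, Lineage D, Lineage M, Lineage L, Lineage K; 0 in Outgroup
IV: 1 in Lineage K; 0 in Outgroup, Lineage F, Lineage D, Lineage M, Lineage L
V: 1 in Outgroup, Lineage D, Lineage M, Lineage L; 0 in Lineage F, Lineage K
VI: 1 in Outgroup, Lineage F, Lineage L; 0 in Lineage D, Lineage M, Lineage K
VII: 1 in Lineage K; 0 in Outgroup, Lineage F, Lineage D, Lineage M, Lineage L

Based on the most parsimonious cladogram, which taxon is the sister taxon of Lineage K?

Character polarity is set by the outgroup: the derived state is whichever differs from the outgroup's state, so for II, V, VI the derived state is '0', and for the remaining characters it is '1'.
Only Lineage D, Lineage K, Lineage L, and Lineage M show the derived state '1' for I, supporting them as a clade.
II (derived state '0') is shared by Lineage D and Lineage K — a synapomorphy uniting that clade.
III (derived state '1') is shared by all ingroup taxa — unites the whole ingroup.
IV (derived state '1') is unique to Lineage K (autapomorphy; uninformative for grouping).
V (state '0') occurs in Lineage F and Lineage K but conflicts with the nesting implied by the other characters — most parsimoniously interpreted as homoplasy.
VI: derived state '0' in Lineage D, Lineage K, and Lineage M only — synapomorphy for {Lineage D, Lineage K, Lineage M}.
VII (derived state '1') is unique to Lineage K (autapomorphy; uninformative for grouping).
Most parsimonious ingroup topology: (Lineage F,(((Lineage D,Lineage K),Lineage M),Lineage L)).
Lineage K and Lineage D form a cherry on this tree, so they are sister taxa.

Lineage D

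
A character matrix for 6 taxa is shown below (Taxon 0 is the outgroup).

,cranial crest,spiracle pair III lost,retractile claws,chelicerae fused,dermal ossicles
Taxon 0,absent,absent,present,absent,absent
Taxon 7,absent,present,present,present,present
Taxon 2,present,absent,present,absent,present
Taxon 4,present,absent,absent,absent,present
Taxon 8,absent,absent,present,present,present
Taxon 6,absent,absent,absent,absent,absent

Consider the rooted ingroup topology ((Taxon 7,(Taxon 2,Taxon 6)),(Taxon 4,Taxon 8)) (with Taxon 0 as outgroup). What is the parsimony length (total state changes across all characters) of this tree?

Map each character onto ((Taxon 7,(Taxon 2,Taxon 6)),(Taxon 4,Taxon 8)) (rooted by Taxon 0) and count the minimum state changes it requires (Fitch parsimony):
cranial crest: 2; spiracle pair III lost: 1; retractile claws: 2; chelicerae fused: 2; dermal ossicles: 2.
Total tree length = 9.

9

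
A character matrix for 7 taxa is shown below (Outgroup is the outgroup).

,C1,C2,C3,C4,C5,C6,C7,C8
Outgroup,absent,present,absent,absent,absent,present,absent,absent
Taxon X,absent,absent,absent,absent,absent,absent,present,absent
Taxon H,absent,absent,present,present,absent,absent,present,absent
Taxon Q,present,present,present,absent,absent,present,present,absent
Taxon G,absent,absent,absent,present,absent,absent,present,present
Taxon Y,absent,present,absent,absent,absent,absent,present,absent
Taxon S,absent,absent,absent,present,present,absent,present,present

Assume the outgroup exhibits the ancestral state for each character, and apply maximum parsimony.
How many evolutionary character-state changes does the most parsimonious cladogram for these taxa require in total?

Character polarity is set by the outgroup: the derived state is whichever differs from the outgroup's state, so for C2, C6 the derived state is 'absent', and for the remaining characters it is 'present'.
C1: derived state 'present' in Taxon Q only — an autapomorphy, so it tells us nothing about relationships among taxa.
Only Taxon G, Taxon H, Taxon S, and Taxon X show the derived state 'absent' for C2, supporting them as a clade.
C3 (state 'present') occurs in Taxon H and Taxon Q but conflicts with the nesting implied by the other characters — most parsimoniously interpreted as homoplasy.
Only Taxon G, Taxon H, and Taxon S show the derived state 'present' for C4, supporting them as a clade.
C5: derived state 'present' in Taxon S only — an autapomorphy, so it tells us nothing about relationships among taxa.
C6: derived state 'absent' in Taxon G, Taxon H, Taxon S, Taxon X, and Taxon Y only — synapomorphy for {Taxon G, Taxon H, Taxon S, Taxon X, Taxon Y}.
All ingroup taxa share the derived state 'present' for C7; it defines the ingroup but does not resolve relationships within it.
C8: derived state 'present' in Taxon G and Taxon S only — synapomorphy for {Taxon G, Taxon S}.
Most parsimonious ingroup topology: (((Taxon X,(Taxon H,(Taxon G,Taxon S))),Taxon Y),Taxon Q).
Changes per character on this tree: C1: 1; C2: 1; C3: 2; C4: 1; C5: 1; C6: 1; C7: 1; C8: 1.
Total = 9.

9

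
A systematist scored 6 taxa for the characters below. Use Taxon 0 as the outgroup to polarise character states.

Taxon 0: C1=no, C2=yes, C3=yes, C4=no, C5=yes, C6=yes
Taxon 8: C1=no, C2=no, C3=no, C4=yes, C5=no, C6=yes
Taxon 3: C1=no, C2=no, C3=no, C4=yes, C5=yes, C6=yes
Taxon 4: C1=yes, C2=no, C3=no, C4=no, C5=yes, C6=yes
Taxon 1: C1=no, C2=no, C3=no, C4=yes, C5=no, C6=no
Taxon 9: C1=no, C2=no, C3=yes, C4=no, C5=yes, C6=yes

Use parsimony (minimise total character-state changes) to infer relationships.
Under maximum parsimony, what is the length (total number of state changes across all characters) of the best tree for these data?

6

Character polarity is set by the outgroup: the derived state is whichever differs from the outgroup's state, so for C2, C3, C5, C6 the derived state is 'no', and for the remaining characters it is 'yes'.
C1 (derived state 'yes') is unique to Taxon 4 (autapomorphy; uninformative for grouping).
All ingroup taxa share the derived state 'no' for C2; it defines the ingroup but does not resolve relationships within it.
Only Taxon 1, Taxon 3, Taxon 4, and Taxon 8 show the derived state 'no' for C3, supporting them as a clade.
Only Taxon 1, Taxon 3, and Taxon 8 show the derived state 'yes' for C4, supporting them as a clade.
C5: derived state 'no' in Taxon 1 and Taxon 8 only — synapomorphy for {Taxon 1, Taxon 8}.
C6: derived state 'no' in Taxon 1 only — an autapomorphy, so it tells us nothing about relationships among taxa.
Most parsimonious ingroup topology: ((((Taxon 8,Taxon 1),Taxon 3),Taxon 4),Taxon 9).
Changes per character on this tree: C1: 1; C2: 1; C3: 1; C4: 1; C5: 1; C6: 1.
Total = 6.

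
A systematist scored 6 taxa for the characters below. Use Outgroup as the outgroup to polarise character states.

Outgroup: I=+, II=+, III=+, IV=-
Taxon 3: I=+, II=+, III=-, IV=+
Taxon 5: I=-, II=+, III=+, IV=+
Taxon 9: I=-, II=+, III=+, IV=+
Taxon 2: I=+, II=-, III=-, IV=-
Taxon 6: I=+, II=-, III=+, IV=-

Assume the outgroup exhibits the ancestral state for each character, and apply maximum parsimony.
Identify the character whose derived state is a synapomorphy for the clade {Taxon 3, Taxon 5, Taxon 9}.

Character polarity is set by the outgroup: the derived state is whichever differs from the outgroup's state, so for I, II, III the derived state is '-', and for the remaining characters it is '+'.
I (derived state '-') is shared by Taxon 5 and Taxon 9 — a synapomorphy uniting that clade.
Only Taxon 2 and Taxon 6 show the derived state '-' for II, supporting them as a clade.
III groups Taxon 2 and Taxon 3, which is incompatible with the clades supported by the remaining characters; treating it as convergent (homoplasy) costs fewer steps than any alternative tree.
Only Taxon 3, Taxon 5, and Taxon 9 show the derived state '+' for IV, supporting them as a clade.
Most parsimonious ingroup topology: ((Taxon 3,(Taxon 5,Taxon 9)),(Taxon 2,Taxon 6)).
The clade {Taxon 3, Taxon 5, Taxon 9} is supported by IV: its derived state '+' occurs in exactly those taxa and in no other taxon (including the outgroup).

IV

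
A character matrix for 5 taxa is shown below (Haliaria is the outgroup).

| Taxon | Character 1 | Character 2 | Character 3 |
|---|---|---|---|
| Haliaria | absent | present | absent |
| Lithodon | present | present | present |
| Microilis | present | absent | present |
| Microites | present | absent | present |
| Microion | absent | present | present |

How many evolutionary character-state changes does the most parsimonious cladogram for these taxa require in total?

3

Character polarity is set by the outgroup: the derived state is whichever differs from the outgroup's state, so for Character 2 the derived state is 'absent', and for the remaining characters it is 'present'.
Character 1: derived state 'present' in Lithodon, Microilis, and Microites only — synapomorphy for {Lithodon, Microilis, Microites}.
Character 2: derived state 'absent' in Microilis and Microites only — synapomorphy for {Microilis, Microites}.
All ingroup taxa share the derived state 'present' for Character 3; it defines the ingroup but does not resolve relationships within it.
Most parsimonious ingroup topology: ((Lithodon,(Microilis,Microites)),Microion).
Changes per character on this tree: Character 1: 1; Character 2: 1; Character 3: 1.
Total = 3.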